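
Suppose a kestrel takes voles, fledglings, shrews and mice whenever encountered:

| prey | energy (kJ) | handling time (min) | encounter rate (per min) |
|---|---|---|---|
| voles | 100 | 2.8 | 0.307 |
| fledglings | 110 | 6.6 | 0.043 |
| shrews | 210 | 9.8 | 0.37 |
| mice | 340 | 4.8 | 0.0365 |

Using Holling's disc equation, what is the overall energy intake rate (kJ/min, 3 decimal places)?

R = Σλ_iE_i / (1 + Σλ_ih_i)
Numerator: 0.307×100 + 0.043×110 + 0.37×210 + 0.0365×340 = 125.5
Denominator: 1 + 0.307×2.8 + 0.043×6.6 + 0.37×9.8 + 0.0365×4.8 = 5.945
R = 125.5/5.945 = 21.12 kJ/min

21.118 kJ/min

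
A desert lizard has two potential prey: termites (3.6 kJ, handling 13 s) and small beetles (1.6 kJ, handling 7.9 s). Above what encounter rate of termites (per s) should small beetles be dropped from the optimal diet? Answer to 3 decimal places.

At the threshold, the rate on termites alone equals the profitability of small beetles: λ·3.6/(1 + λ·13) = 1.6/7.9 = 0.2025.
Rearranging, λ(3.6 − 0.2025×13) = 0.2025, so λ = 0.2025/0.9671 = 0.2094 per s.

0.209 per s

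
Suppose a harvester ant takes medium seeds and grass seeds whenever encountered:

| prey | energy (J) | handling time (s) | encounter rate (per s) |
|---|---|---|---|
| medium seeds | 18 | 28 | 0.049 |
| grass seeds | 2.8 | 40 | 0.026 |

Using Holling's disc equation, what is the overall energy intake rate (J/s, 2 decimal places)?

R = (0.049×18 + 0.026×2.8) / (1 + 0.049×28 + 0.026×40) = 0.9548/3.412 = 0.2798 J/s.

0.28 J/s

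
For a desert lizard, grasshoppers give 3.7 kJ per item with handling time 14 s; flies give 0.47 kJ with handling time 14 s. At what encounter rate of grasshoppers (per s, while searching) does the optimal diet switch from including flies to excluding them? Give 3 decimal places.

0.010 per s

The zero-one rule: include flies iff E₂/h₂ > λE₁/(1+λh₁). Equality gives the switch point.
λE₁h₂ = E₂ + λE₂h₁ ⇒ λ = E₂/(E₁h₂ − E₂h₁) = 0.47/(51.8 − 6.58) = 0.01039 per s.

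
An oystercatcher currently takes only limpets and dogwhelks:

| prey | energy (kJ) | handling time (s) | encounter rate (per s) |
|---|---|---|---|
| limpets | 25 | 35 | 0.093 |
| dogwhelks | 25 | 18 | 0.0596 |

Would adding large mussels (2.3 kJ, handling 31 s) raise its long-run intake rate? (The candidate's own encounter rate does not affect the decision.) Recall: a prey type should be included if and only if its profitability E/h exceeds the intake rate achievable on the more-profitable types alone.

Current rate: (0.093×25 + 0.0596×25)/(1 + 0.093×35 + 0.0596×18) = 0.7161 kJ/s.
large mussels: E/h = 2.3/31 = 0.07419 kJ/s.
0.07419 < 0.7161, so adding large mussels would lower the average — exclude it.

No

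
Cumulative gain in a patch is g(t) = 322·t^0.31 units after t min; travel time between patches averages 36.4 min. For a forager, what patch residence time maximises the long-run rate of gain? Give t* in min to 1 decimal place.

By the marginal value theorem, leave when the instantaneous gain rate g'(t) equals the habitat-wide average g(t)/(T + t).
g'(t) = 0.31·322·t^-0.69. Setting 0.31·322·t^-0.69 = 322·t^0.31/(36.4+t) gives 0.31(36.4+t) = t, so 0.69·t = 0.31×36.4.
t* = 0.31×36.4/0.69 = 16.35 min.

16.4 min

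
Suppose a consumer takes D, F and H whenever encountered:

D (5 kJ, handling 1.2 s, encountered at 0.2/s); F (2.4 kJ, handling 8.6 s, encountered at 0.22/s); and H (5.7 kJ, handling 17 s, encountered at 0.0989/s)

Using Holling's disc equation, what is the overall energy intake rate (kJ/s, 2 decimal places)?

0.43 kJ/s

R = Σλ_iE_i / (1 + Σλ_ih_i)
Numerator: 0.2×5 + 0.22×2.4 + 0.0989×5.7 = 2.092
Denominator: 1 + 0.2×1.2 + 0.22×8.6 + 0.0989×17 = 4.813
R = 2.092/4.813 = 0.4346 kJ/s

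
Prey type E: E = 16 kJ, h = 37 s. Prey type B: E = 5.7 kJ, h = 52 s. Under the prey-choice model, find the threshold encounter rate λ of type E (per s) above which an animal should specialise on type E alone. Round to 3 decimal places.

At the threshold, the rate on type E alone equals the profitability of type B: λ·16/(1 + λ·37) = 5.7/52 = 0.1096.
Rearranging, λ(16 − 0.1096×37) = 0.1096, so λ = 0.1096/11.94 = 0.009177 per s.

0.009 per s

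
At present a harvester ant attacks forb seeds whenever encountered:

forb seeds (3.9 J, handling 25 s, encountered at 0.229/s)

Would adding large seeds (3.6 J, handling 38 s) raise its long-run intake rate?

Current rate: (0.229×3.9)/(1 + 0.229×25) = 0.1328 J/s.
large seeds: E/h = 3.6/38 = 0.09474 J/s.
Since 0.09474 < R, time spent handling large seeds is better spent searching.

No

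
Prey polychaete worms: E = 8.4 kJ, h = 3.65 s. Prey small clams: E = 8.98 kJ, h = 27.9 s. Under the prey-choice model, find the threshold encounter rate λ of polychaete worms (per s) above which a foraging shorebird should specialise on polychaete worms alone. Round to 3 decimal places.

At the threshold, the rate on polychaete worms alone equals the profitability of small clams: λ·8.4/(1 + λ·3.65) = 8.98/27.9 = 0.3219.
Rearranging, λ(8.4 − 0.3219×3.65) = 0.3219, so λ = 0.3219/7.225 = 0.04455 per s.

0.045 per s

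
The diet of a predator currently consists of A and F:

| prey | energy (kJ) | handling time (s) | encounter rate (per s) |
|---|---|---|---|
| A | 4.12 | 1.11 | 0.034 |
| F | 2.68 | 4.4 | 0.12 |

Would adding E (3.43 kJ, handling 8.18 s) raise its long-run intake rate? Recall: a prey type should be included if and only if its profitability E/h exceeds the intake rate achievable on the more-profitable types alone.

Intake rate on the current diet: R = (0.034×4.12 + 0.12×2.68) / (1 + 0.034×1.11 + 0.12×4.4) = 0.4617/1.566 = 0.2949 kJ/s.
E: E/h = 3.43/8.18 = 0.4193 kJ/s.
0.4193 > 0.2949, so adding E raises the average — include it.

Yes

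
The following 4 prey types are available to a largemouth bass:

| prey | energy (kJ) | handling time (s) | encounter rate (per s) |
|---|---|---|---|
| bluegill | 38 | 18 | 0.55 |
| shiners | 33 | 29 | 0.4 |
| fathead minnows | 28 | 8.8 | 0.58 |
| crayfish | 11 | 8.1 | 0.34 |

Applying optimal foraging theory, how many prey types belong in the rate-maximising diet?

Profitabilities (E/h, kJ/s): fathead minnows 3.18, bluegill 2.11, crayfish 1.36, shiners 1.14. Add prey in this order while the next type's profitability exceeds the intake rate on those already taken.
Rate on top 1: 2.661. bluegill: 2.11 < 2.661 → exclude; stop.
Optimal diet: fathead minnows — 1 of 4 types.

1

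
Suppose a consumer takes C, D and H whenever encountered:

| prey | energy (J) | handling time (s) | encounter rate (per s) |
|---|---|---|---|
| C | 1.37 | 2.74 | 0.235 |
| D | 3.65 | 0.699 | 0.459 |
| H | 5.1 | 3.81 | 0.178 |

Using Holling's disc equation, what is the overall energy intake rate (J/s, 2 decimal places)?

Energy encountered per unit search time: 0.235×1.37 + 0.459×3.65 + 0.178×5.1 = 2.905 J/s.
Handling time per unit search time: 0.235×2.74 + 0.459×0.699 + 0.178×3.81 = 1.643.
Rate = 2.905/(1 + 1.643) = 1.099 J/s.

1.10 J/s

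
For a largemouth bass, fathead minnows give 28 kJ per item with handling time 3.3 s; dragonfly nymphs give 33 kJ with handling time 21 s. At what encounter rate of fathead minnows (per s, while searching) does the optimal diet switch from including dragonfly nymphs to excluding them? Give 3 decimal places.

The zero-one rule: include dragonfly nymphs iff E₂/h₂ > λE₁/(1+λh₁). Equality gives the switch point.
λE₁h₂ = E₂ + λE₂h₁ ⇒ λ = E₂/(E₁h₂ − E₂h₁) = 33/(588 − 108.9) = 0.06888 per s.

0.069 per s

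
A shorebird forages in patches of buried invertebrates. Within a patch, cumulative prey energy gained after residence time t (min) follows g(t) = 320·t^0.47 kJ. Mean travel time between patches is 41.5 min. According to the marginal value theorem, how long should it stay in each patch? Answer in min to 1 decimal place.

Optimal t* satisfies g'(t*) = g(t*)/(T + t*).
g'(t) = 0.47·320·t^-0.53. Setting 0.47·320·t^-0.53 = 320·t^0.47/(41.5+t) gives 0.47(41.5+t) = t, so 0.53·t = 0.47×41.5.
t* = 0.47×41.5/0.53 = 36.8 min.

36.8 min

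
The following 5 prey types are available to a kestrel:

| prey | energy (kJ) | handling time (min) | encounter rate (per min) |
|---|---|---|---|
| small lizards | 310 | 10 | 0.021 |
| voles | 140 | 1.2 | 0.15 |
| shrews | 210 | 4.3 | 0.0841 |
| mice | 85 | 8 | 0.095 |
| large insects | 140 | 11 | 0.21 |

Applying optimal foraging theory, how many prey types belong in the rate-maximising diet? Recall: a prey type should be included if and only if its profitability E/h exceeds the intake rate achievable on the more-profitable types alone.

E/h in descending order: voles 117, shrews 48.8, small lizards 31, large insects 12.7, mice 10.6 kJ/min. The optimal diet is the largest prefix of this list for which every included type satisfies E_i/h_i > R on the types above it.
Rate on top 1: 17.8. shrews: 48.8 > 17.8 → include.
Rate on top 2: 25.08. small lizards: 31 > 25.08 → include.
Rate on top 3: 25.79. large insects: 12.7 < 25.79 → exclude; stop.
Optimal diet: voles, shrews, small lizards — 3 of 5 types.

3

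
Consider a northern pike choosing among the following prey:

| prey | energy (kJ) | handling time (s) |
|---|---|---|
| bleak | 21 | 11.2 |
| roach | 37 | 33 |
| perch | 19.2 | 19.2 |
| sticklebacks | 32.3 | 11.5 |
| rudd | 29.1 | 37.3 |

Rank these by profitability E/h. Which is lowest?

rudd

Profitability E/h (kJ/s): bleak = 21/11.2 = 1.88, roach = 37/33 = 1.12, perch = 19.2/19.2 = 1, sticklebacks = 32.3/11.5 = 2.81, rudd = 29.1/37.3 = 0.78.
Ranked: sticklebacks > bleak > roach > perch > rudd.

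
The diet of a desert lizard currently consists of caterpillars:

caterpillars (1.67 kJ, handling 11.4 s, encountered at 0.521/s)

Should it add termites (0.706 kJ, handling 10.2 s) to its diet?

No

Current rate: (0.521×1.67)/(1 + 0.521×11.4) = 0.1254 kJ/s.
termites: E/h = 0.706/10.2 = 0.06922 kJ/s.
Since 0.06922 < R, time spent handling termites is better spent searching.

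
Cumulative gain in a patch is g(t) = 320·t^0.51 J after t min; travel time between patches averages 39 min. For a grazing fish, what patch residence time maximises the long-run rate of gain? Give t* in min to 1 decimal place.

40.6 min

By the marginal value theorem, leave when the instantaneous gain rate g'(t) equals the habitat-wide average g(t)/(T + t).
g'(t) = 0.51·320·t^-0.49. Setting 0.51·320·t^-0.49 = 320·t^0.51/(39+t) gives 0.51(39+t) = t, so 0.49·t = 0.51×39.
t* = 0.51×39/0.49 = 40.59 min.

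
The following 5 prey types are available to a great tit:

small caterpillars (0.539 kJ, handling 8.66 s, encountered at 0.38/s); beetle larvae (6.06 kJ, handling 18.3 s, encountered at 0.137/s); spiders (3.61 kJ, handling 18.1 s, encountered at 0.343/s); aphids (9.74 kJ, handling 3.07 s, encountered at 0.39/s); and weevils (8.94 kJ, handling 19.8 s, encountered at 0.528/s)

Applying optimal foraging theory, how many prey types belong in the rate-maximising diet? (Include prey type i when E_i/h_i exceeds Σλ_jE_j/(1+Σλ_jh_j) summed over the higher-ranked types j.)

1

Rank by E/h (kJ/s): aphids 3.17, weevils 0.452, beetle larvae 0.331, spiders 0.199, small caterpillars 0.0622. Include each in turn until the next type's E/h falls below the running intake rate.
Rate on top 1: 1.729. weevils: 0.452 < 1.729 → exclude; stop.
Optimal diet: aphids — 1 of 5 types.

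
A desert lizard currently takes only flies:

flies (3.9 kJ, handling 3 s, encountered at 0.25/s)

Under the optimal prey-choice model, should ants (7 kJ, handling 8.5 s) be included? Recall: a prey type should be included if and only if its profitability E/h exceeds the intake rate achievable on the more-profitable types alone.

Current rate: (0.25×3.9)/(1 + 0.25×3) = 0.5571 kJ/s.
Profitability of ants: 7/8.5 = 0.8235 kJ/s.
0.8235 > 0.5571, so adding ants raises the average — include it.

Yes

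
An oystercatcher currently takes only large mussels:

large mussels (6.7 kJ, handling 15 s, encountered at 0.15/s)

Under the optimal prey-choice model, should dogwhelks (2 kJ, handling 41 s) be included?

On large mussels alone, R = ΣλE/(1+Σλh) = 1.005/3.25 = 0.3092 kJ/s.
dogwhelks: E/h = 2/41 = 0.04878 kJ/s.
Since 0.04878 < R, time spent handling dogwhelks is better spent searching.

No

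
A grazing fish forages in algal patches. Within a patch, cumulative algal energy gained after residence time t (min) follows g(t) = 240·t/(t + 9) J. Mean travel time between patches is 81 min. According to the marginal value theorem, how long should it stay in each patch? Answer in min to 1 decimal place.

Maximise g(t)/(T+t): set derivative to zero → g'(t)(T+t) = g(t).
g'(t) = 240·9/(t + 9)². Setting 240·9/(t+9)² = 240t/[(t+9)(81+t)] gives 9(81+t) = t(t+9), so t² = 9×81 = 729.
t* = √729 = 27 min.

27.0 min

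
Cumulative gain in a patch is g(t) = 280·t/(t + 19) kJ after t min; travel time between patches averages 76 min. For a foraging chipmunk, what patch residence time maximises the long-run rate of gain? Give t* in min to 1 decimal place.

38.0 min

Maximise g(t)/(T+t): set derivative to zero → g'(t)(T+t) = g(t).
g'(t) = 280·19/(t + 19)². Setting 280·19/(t+19)² = 280t/[(t+19)(76+t)] gives 19(76+t) = t(t+19), so t² = 19×76 = 1444.
t* = √1444 = 38 min.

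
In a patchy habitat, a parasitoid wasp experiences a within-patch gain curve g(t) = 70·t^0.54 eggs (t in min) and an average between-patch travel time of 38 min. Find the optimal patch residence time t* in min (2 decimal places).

44.61 min

Optimal t* satisfies g'(t*) = g(t*)/(T + t*).
g'(t) = 0.54·70·t^-0.46. Setting 0.54·70·t^-0.46 = 70·t^0.54/(38+t) gives 0.54(38+t) = t, so 0.46·t = 0.54×38.
t* = 0.54×38/0.46 = 44.61 min.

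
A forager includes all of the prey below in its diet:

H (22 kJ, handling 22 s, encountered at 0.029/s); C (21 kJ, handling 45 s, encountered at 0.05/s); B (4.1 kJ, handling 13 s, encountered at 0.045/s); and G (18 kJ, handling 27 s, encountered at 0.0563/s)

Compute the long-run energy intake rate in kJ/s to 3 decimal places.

0.482 kJ/s

R = (0.029×22 + 0.05×21 + 0.045×4.1 + 0.0563×18) / (1 + 0.029×22 + 0.05×45 + 0.045×13 + 0.0563×27) = 2.886/5.993 = 0.4815 kJ/s.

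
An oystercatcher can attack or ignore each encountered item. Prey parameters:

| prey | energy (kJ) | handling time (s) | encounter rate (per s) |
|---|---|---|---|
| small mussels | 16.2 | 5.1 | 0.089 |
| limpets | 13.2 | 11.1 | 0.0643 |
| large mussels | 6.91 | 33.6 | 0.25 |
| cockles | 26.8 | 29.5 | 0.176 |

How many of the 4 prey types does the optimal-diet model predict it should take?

2

E/h in descending order: small mussels 3.18, limpets 1.19, cockles 0.908, large mussels 0.206 kJ/s. The optimal diet is the largest prefix of this list for which every included type satisfies E_i/h_i > R on the types above it.
Rate on top 1: 0.9917. limpets: 1.19 > 0.9917 → include.
Rate on top 2: 1.057. cockles: 0.908 < 1.057 → exclude; stop.
Optimal diet: small mussels, limpets — 2 of 4 types.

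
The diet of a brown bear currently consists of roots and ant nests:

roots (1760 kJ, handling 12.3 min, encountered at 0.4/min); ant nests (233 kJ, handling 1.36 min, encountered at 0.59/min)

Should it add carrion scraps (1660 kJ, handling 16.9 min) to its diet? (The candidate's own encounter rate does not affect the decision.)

Intake rate on the current diet: R = (0.4×1760 + 0.59×233) / (1 + 0.4×12.3 + 0.59×1.36) = 841.5/6.722 = 125.2 kJ/min.
carrion scraps: E/h = 1660/16.9 = 98.22 kJ/min.
98.22 < 125.2, so adding carrion scraps would lower the average — exclude it.

No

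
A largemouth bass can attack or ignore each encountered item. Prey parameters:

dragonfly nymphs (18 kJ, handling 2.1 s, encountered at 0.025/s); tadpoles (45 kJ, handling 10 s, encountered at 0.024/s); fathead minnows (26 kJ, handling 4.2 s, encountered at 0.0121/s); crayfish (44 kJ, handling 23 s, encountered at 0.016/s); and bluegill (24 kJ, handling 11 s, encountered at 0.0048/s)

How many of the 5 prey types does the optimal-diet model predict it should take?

5

Rank by E/h (kJ/s): dragonfly nymphs 8.57, fathead minnows 6.19, tadpoles 4.5, bluegill 2.18, crayfish 1.91. Include each in turn until the next type's E/h falls below the running intake rate.
Rate on top 1: 0.4276. fathead minnows: 6.19 > 0.4276 → include.
Rate on top 2: 0.693. tadpoles: 4.5 > 0.693 → include.
Rate on top 3: 1.373. bluegill: 2.18 > 1.373 → include.
Rate on top 4: 1.404. crayfish: 1.91 > 1.404 → include.
Optimal diet: dragonfly nymphs, fathead minnows, tadpoles, bluegill, crayfish — 5 of 5 types.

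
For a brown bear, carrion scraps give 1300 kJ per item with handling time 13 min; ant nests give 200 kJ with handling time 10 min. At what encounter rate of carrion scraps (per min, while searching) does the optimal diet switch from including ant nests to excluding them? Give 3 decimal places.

Drop ant nests once their profitability E₂/h₂ falls below the rate achievable on carrion scraps alone: E₂/h₂ = λE₁/(1 + λh₁).
Solve for λ: λE₁h₂ = E₂(1 + λh₁) → λ(E₁h₂ − E₂h₁) = E₂ → λ = E₂/(E₁h₂ − E₂h₁).
λ = 200/(1300×10 − 200×13) = 200/1.04e+04 = 0.01923 per min.

0.019 per min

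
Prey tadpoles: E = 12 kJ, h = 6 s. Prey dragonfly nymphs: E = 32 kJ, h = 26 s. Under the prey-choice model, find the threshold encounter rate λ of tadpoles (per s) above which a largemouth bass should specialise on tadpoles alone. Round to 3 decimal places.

Drop dragonfly nymphs once their profitability E₂/h₂ falls below the rate achievable on tadpoles alone: E₂/h₂ = λE₁/(1 + λh₁).
Solve for λ: λE₁h₂ = E₂(1 + λh₁) → λ(E₁h₂ − E₂h₁) = E₂ → λ = E₂/(E₁h₂ − E₂h₁).
λ = 32/(12×26 − 32×6) = 32/120 = 0.2667 per s.

0.267 per s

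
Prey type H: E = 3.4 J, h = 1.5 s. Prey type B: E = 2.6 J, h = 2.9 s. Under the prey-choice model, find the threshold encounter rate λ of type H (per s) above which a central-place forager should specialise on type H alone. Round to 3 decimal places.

At the threshold, the rate on type H alone equals the profitability of type B: λ·3.4/(1 + λ·1.5) = 2.6/2.9 = 0.8966.
Rearranging, λ(3.4 − 0.8966×1.5) = 0.8966, so λ = 0.8966/2.055 = 0.4362 per s.

0.436 per s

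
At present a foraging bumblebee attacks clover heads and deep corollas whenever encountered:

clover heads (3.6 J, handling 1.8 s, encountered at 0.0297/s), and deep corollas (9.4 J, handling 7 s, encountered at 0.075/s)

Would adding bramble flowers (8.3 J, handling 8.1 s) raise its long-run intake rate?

On clover heads and deep corollas alone, R = ΣλE/(1+Σλh) = 0.8119/1.578 = 0.5144 J/s.
Profitability of bramble flowers: 8.3/8.1 = 1.025 J/s.
Since 1.025 > R, including bramble flowers increases the long-run rate.

Yes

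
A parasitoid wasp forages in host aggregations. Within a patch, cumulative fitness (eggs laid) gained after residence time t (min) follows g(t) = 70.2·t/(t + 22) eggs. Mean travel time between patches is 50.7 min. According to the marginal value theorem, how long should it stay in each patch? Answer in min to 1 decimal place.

Maximise g(t)/(T+t): set derivative to zero → g'(t)(T+t) = g(t).
g'(t) = 70.2·22/(t + 22)². Setting 70.2·22/(t+22)² = 70.2t/[(t+22)(50.7+t)] gives 22(50.7+t) = t(t+22), so t² = 22×50.7 = 1115.
t* = √1115 = 33.4 min.

33.4 min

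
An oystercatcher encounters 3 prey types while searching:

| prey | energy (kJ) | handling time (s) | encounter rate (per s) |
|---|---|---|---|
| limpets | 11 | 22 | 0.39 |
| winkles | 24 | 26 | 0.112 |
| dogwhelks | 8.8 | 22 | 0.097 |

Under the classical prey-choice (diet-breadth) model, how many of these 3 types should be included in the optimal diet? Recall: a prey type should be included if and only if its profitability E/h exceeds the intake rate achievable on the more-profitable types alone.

1

E/h in descending order: winkles 0.923, limpets 0.5, dogwhelks 0.4 kJ/s. The optimal diet is the largest prefix of this list for which every included type satisfies E_i/h_i > R on the types above it.
Rate on top 1: 0.6871. limpets: 0.5 < 0.6871 → exclude; stop.
Optimal diet: winkles — 1 of 3 types.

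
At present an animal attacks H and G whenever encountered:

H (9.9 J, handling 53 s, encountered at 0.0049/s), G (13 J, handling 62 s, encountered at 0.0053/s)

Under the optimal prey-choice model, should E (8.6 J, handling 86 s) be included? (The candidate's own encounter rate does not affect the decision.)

Yes

On H and G alone, R = ΣλE/(1+Σλh) = 0.1174/1.588 = 0.07392 J/s.
E: E/h = 8.6/86 = 0.1 J/s.
Since 0.1 > R, including E increases the long-run rate.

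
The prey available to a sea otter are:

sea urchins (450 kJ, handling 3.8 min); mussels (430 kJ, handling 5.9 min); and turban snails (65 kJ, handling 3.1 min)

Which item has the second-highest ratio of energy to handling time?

In descending order of E/h:
sea urchins: 450/3.8 = 118 kJ/min
mussels: 430/5.9 = 72.9 kJ/min
turban snails: 65/3.1 = 21 kJ/min

mussels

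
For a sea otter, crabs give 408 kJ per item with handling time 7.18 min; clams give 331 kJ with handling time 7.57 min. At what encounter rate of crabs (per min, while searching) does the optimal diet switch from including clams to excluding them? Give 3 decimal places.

The zero-one rule: include clams iff E₂/h₂ > λE₁/(1+λh₁). Equality gives the switch point.
λE₁h₂ = E₂ + λE₂h₁ ⇒ λ = E₂/(E₁h₂ − E₂h₁) = 331/(3089 − 2377) = 0.4649 per min.

0.465 per min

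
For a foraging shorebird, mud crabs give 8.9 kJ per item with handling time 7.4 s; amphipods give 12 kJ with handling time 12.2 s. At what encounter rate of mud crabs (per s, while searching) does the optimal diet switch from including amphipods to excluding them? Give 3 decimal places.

0.607 per s

Drop amphipods once their profitability E₂/h₂ falls below the rate achievable on mud crabs alone: E₂/h₂ = λE₁/(1 + λh₁).
Solve for λ: λE₁h₂ = E₂(1 + λh₁) → λ(E₁h₂ − E₂h₁) = E₂ → λ = E₂/(E₁h₂ − E₂h₁).
λ = 12/(8.9×12.2 − 12×7.4) = 12/19.78 = 0.6067 per s.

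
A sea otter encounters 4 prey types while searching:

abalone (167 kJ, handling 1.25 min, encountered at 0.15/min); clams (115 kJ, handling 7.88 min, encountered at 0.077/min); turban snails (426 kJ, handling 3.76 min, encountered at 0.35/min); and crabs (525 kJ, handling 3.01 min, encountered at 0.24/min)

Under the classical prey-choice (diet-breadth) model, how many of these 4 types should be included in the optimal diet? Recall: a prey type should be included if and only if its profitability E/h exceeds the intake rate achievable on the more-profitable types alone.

E/h in descending order: crabs 174, abalone 134, turban snails 113, clams 14.6 kJ/min. The optimal diet is the largest prefix of this list for which every included type satisfies E_i/h_i > R on the types above it.
Rate on top 1: 73.15. abalone: 134 > 73.15 → include.
Rate on top 2: 79.09. turban snails: 113 > 79.09 → include.
Rate on top 3: 93.04. clams: 14.6 < 93.04 → exclude; stop.
Optimal diet: crabs, abalone, turban snails — 3 of 4 types.

3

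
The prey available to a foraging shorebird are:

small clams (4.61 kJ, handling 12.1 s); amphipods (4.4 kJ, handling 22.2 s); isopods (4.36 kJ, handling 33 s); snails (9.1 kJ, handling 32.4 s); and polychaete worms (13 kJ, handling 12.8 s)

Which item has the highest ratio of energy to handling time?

polychaete worms

In descending order of E/h:
polychaete worms: 13/12.8 = 1.02 kJ/s
small clams: 4.61/12.1 = 0.381 kJ/s
snails: 9.1/32.4 = 0.281 kJ/s
amphipods: 4.4/22.2 = 0.198 kJ/s
isopods: 4.36/33 = 0.132 kJ/s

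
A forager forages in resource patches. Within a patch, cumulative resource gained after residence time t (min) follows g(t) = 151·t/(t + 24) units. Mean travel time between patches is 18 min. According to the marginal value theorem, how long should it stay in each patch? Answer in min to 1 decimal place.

Optimal t* satisfies g'(t*) = g(t*)/(T + t*).
g'(t) = 151·24/(t + 24)². Setting 151·24/(t+24)² = 151t/[(t+24)(18+t)] gives 24(18+t) = t(t+24), so t² = 24×18 = 432.
t* = √432 = 20.78 min.

20.8 min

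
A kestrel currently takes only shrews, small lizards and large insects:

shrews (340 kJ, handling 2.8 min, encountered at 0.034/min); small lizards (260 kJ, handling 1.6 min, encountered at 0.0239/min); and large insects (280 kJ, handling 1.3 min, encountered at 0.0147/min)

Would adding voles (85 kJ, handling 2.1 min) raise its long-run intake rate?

Yes

On shrews, small lizards and large insects alone, R = ΣλE/(1+Σλh) = 21.89/1.153 = 18.99 kJ/min.
voles: E/h = 85/2.1 = 40.48 kJ/min.
Since 40.48 > R, including voles increases the long-run rate.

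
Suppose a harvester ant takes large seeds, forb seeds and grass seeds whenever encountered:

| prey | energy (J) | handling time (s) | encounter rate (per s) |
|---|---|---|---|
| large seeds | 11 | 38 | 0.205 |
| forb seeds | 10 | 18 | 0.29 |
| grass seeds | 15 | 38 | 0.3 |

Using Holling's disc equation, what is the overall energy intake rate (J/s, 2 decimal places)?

0.38 J/s

R = (0.205×11 + 0.29×10 + 0.3×15) / (1 + 0.205×38 + 0.29×18 + 0.3×38) = 9.655/25.41 = 0.38 J/s.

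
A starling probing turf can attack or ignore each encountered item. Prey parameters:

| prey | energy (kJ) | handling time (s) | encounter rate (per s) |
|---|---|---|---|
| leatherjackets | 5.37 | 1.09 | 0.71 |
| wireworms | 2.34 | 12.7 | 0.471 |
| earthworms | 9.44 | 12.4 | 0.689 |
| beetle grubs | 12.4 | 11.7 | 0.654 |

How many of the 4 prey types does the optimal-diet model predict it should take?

1

E/h in descending order: leatherjackets 4.93, beetle grubs 1.06, earthworms 0.761, wireworms 0.184 kJ/s. The optimal diet is the largest prefix of this list for which every included type satisfies E_i/h_i > R on the types above it.
Rate on top 1: 2.149. beetle grubs: 1.06 < 2.149 → exclude; stop.
Optimal diet: leatherjackets — 1 of 4 types.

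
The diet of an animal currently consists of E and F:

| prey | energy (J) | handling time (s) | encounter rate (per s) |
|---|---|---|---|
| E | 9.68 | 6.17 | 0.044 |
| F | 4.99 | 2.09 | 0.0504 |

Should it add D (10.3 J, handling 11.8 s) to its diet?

Current rate: (0.044×9.68 + 0.0504×4.99)/(1 + 0.044×6.17 + 0.0504×2.09) = 0.492 J/s.
D: E/h = 10.3/11.8 = 0.8729 J/s.
0.8729 > 0.492, so adding D raises the average — include it.

Yes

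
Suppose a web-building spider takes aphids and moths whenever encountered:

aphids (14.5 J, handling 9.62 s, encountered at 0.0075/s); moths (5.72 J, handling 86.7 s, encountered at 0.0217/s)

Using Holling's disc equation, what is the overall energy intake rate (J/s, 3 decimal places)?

Energy encountered per unit search time: 0.0075×14.5 + 0.0217×5.72 = 0.2329 J/s.
Handling time per unit search time: 0.0075×9.62 + 0.0217×86.7 = 1.954.
Rate = 0.2329/(1 + 1.954) = 0.07885 J/s.

0.079 J/s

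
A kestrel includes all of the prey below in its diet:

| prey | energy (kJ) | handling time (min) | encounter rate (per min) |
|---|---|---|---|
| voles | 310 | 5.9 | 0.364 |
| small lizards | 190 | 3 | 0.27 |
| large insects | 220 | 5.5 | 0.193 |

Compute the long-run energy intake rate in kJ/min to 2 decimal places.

R = (0.364×310 + 0.27×190 + 0.193×220) / (1 + 0.364×5.9 + 0.27×3 + 0.193×5.5) = 206.6/5.019 = 41.16 kJ/min.

41.16 kJ/min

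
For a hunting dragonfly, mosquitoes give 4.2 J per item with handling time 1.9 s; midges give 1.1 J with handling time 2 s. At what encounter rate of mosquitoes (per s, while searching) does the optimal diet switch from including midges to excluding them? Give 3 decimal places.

0.174 per s

The zero-one rule: include midges iff E₂/h₂ > λE₁/(1+λh₁). Equality gives the switch point.
λE₁h₂ = E₂ + λE₂h₁ ⇒ λ = E₂/(E₁h₂ − E₂h₁) = 1.1/(8.4 − 2.09) = 0.1743 per s.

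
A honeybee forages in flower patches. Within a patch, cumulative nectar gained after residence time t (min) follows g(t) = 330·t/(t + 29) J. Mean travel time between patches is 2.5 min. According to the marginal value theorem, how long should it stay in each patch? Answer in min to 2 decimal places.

8.51 min

Maximise g(t)/(T+t): set derivative to zero → g'(t)(T+t) = g(t).
g'(t) = 330·29/(t + 29)². Setting 330·29/(t+29)² = 330t/[(t+29)(2.5+t)] gives 29(2.5+t) = t(t+29), so t² = 29×2.5 = 72.5.
t* = √72.5 = 8.515 min.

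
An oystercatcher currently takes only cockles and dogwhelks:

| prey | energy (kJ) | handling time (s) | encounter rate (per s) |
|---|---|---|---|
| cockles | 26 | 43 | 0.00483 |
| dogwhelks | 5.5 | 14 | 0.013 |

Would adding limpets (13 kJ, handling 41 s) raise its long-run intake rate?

Intake rate on the current diet: R = (0.00483×26 + 0.013×5.5) / (1 + 0.00483×43 + 0.013×14) = 0.1971/1.39 = 0.1418 kJ/s.
Profitability of limpets: 13/41 = 0.3171 kJ/s.
Since 0.3171 > R, including limpets increases the long-run rate.

Yes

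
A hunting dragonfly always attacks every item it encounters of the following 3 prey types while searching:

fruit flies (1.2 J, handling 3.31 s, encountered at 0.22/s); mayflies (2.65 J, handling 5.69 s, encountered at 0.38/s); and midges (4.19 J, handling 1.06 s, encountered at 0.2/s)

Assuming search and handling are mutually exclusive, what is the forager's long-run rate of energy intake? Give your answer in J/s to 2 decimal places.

R = (0.22×1.2 + 0.38×2.65 + 0.2×4.19) / (1 + 0.22×3.31 + 0.38×5.69 + 0.2×1.06) = 2.109/4.102 = 0.5141 J/s.

0.51 J/s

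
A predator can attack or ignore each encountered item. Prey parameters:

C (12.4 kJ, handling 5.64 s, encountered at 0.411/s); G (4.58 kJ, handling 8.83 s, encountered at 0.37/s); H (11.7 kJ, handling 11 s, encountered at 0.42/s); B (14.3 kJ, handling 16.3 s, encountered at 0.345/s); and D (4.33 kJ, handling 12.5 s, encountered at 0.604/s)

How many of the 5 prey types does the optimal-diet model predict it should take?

Rank by E/h (kJ/s): C 2.2, H 1.06, B 0.877, G 0.519, D 0.346. Include each in turn until the next type's E/h falls below the running intake rate.
Rate on top 1: 1.536. H: 1.06 < 1.536 → exclude; stop.
Optimal diet: C — 1 of 5 types.

1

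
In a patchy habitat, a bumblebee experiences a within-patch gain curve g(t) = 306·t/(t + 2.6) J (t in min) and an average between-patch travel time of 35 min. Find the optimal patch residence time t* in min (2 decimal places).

Optimal t* satisfies g'(t*) = g(t*)/(T + t*).
g'(t) = 306·2.6/(t + 2.6)². Setting 306·2.6/(t+2.6)² = 306t/[(t+2.6)(35+t)] gives 2.6(35+t) = t(t+2.6), so t² = 2.6×35 = 91.
t* = √91 = 9.539 min.

9.54 min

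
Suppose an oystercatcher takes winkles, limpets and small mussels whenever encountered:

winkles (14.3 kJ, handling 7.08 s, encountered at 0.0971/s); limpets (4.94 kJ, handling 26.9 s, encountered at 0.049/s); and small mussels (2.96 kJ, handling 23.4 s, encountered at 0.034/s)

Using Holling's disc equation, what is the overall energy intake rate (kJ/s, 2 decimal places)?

0.46 kJ/s

R = Σλ_iE_i / (1 + Σλ_ih_i)
Numerator: 0.0971×14.3 + 0.049×4.94 + 0.034×2.96 = 1.731
Denominator: 1 + 0.0971×7.08 + 0.049×26.9 + 0.034×23.4 = 3.801
R = 1.731/3.801 = 0.4554 kJ/s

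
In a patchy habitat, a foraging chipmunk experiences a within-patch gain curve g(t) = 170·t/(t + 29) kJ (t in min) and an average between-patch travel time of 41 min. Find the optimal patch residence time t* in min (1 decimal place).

34.5 min

By the marginal value theorem, leave when the instantaneous gain rate g'(t) equals the habitat-wide average g(t)/(T + t).
g'(t) = 170·29/(t + 29)². Setting 170·29/(t+29)² = 170t/[(t+29)(41+t)] gives 29(41+t) = t(t+29), so t² = 29×41 = 1189.
t* = √1189 = 34.48 min.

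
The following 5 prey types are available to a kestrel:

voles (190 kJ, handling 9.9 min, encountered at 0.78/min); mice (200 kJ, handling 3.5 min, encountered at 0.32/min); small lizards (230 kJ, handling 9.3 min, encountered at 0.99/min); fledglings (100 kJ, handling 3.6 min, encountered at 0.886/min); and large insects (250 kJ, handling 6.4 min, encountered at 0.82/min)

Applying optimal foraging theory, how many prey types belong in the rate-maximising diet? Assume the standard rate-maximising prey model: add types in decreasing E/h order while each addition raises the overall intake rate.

2

Rank by E/h (kJ/min): mice 57.1, large insects 39.1, fledglings 27.8, small lizards 24.7, voles 19.2. Include each in turn until the next type's E/h falls below the running intake rate.
Rate on top 1: 30.19. large insects: 39.1 > 30.19 → include.
Rate on top 2: 36.51. fledglings: 27.8 < 36.51 → exclude; stop.
Optimal diet: mice, large insects — 2 of 5 types.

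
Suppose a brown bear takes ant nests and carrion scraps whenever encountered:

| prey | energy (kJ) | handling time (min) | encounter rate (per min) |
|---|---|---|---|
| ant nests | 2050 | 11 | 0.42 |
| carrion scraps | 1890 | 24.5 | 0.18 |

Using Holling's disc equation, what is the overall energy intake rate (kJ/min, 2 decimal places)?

Energy encountered per unit search time: 0.42×2050 + 0.18×1890 = 1201 kJ/min.
Handling time per unit search time: 0.42×11 + 0.18×24.5 = 9.03.
Rate = 1201/(1 + 9.03) = 119.8 kJ/min.

119.76 kJ/min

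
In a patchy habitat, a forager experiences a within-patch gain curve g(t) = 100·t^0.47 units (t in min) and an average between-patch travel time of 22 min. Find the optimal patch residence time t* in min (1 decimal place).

19.5 min

By the marginal value theorem, leave when the instantaneous gain rate g'(t) equals the habitat-wide average g(t)/(T + t).
g'(t) = 0.47·100·t^-0.53. Setting 0.47·100·t^-0.53 = 100·t^0.47/(22+t) gives 0.47(22+t) = t, so 0.53·t = 0.47×22.
t* = 0.47×22/0.53 = 19.51 min.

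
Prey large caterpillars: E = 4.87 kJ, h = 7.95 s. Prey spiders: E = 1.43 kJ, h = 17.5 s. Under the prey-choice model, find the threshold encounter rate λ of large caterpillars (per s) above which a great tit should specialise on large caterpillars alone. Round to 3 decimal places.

0.019 per s

The zero-one rule: include spiders iff E₂/h₂ > λE₁/(1+λh₁). Equality gives the switch point.
λE₁h₂ = E₂ + λE₂h₁ ⇒ λ = E₂/(E₁h₂ − E₂h₁) = 1.43/(85.23 − 11.37) = 0.01936 per s.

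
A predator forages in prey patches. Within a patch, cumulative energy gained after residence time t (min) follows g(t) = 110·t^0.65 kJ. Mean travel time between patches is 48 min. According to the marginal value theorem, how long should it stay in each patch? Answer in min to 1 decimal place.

Optimal t* satisfies g'(t*) = g(t*)/(T + t*).
g'(t) = 0.65·110·t^-0.35. Setting 0.65·110·t^-0.35 = 110·t^0.65/(48+t) gives 0.65(48+t) = t, so 0.35·t = 0.65×48.
t* = 0.65×48/0.35 = 89.14 min.

89.1 min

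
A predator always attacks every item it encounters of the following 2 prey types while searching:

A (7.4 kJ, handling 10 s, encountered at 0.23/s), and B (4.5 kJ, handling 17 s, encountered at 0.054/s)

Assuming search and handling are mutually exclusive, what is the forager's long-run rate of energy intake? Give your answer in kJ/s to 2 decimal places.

R = Σλ_iE_i / (1 + Σλ_ih_i)
Numerator: 0.23×7.4 + 0.054×4.5 = 1.945
Denominator: 1 + 0.23×10 + 0.054×17 = 4.218
R = 1.945/4.218 = 0.4611 kJ/s

0.46 kJ/s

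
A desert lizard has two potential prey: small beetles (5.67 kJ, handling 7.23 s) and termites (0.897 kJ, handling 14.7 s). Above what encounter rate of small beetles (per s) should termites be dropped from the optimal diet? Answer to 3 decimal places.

0.012 per s

The zero-one rule: include termites iff E₂/h₂ > λE₁/(1+λh₁). Equality gives the switch point.
λE₁h₂ = E₂ + λE₂h₁ ⇒ λ = E₂/(E₁h₂ − E₂h₁) = 0.897/(83.35 − 6.485) = 0.01167 per s.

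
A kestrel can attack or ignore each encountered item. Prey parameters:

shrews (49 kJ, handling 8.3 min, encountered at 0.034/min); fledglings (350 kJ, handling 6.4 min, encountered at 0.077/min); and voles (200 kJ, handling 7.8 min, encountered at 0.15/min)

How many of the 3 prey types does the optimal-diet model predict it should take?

E/h in descending order: fledglings 54.7, voles 25.6, shrews 5.9 kJ/min. The optimal diet is the largest prefix of this list for which every included type satisfies E_i/h_i > R on the types above it.
Rate on top 1: 18.05. voles: 25.6 > 18.05 → include.
Rate on top 2: 21.39. shrews: 5.9 < 21.39 → exclude; stop.
Optimal diet: fledglings, voles — 2 of 3 types.

2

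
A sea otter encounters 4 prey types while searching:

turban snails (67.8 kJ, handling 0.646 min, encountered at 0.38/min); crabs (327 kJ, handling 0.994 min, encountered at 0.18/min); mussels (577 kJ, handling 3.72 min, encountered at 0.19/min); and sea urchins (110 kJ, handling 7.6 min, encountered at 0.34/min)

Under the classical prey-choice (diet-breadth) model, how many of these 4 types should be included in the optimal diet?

3

E/h in descending order: crabs 329, mussels 155, turban snails 105, sea urchins 14.5 kJ/min. The optimal diet is the largest prefix of this list for which every included type satisfies E_i/h_i > R on the types above it.
Rate on top 1: 49.93. mussels: 155 > 49.93 → include.
Rate on top 2: 89.35. turban snails: 105 > 89.35 → include.
Rate on top 3: 91.15. sea urchins: 14.5 < 91.15 → exclude; stop.
Optimal diet: crabs, mussels, turban snails — 3 of 4 types.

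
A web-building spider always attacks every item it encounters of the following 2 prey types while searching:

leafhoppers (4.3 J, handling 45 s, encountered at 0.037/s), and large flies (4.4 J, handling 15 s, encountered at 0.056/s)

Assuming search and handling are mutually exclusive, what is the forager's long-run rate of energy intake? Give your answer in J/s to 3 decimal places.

R = Σλ_iE_i / (1 + Σλ_ih_i)
Numerator: 0.037×4.3 + 0.056×4.4 = 0.4055
Denominator: 1 + 0.037×45 + 0.056×15 = 3.505
R = 0.4055/3.505 = 0.1157 J/s

0.116 J/s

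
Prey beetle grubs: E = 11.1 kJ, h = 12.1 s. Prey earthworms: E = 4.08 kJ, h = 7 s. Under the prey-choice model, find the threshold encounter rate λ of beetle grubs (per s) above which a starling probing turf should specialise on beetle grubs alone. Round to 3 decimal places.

At the threshold, the rate on beetle grubs alone equals the profitability of earthworms: λ·11.1/(1 + λ·12.1) = 4.08/7 = 0.5829.
Rearranging, λ(11.1 − 0.5829×12.1) = 0.5829, so λ = 0.5829/4.047 = 0.144 per s.

0.144 per s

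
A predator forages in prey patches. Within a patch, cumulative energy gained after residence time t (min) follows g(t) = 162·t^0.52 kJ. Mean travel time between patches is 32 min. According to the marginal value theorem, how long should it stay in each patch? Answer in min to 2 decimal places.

By the marginal value theorem, leave when the instantaneous gain rate g'(t) equals the habitat-wide average g(t)/(T + t).
g'(t) = 0.52·162·t^-0.48. Setting 0.52·162·t^-0.48 = 162·t^0.52/(32+t) gives 0.52(32+t) = t, so 0.48·t = 0.52×32.
t* = 0.52×32/0.48 = 34.67 min.

34.67 min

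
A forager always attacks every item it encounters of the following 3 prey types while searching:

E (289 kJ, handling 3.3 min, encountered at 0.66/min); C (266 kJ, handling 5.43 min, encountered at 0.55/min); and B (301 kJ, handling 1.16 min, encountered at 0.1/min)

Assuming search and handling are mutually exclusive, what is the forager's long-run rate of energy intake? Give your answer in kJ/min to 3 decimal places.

Energy encountered per unit search time: 0.66×289 + 0.55×266 + 0.1×301 = 367.1 kJ/min.
Handling time per unit search time: 0.66×3.3 + 0.55×5.43 + 0.1×1.16 = 5.28.
Rate = 367.1/(1 + 5.28) = 58.46 kJ/min.

58.457 kJ/min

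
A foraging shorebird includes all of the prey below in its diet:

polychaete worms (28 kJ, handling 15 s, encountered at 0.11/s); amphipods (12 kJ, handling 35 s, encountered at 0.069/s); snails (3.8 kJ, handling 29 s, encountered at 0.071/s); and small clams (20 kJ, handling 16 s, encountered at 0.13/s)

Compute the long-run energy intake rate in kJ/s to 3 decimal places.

Energy encountered per unit search time: 0.11×28 + 0.069×12 + 0.071×3.8 + 0.13×20 = 6.778 kJ/s.
Handling time per unit search time: 0.11×15 + 0.069×35 + 0.071×29 + 0.13×16 = 8.204.
Rate = 6.778/(1 + 8.204) = 0.7364 kJ/s.

0.736 kJ/s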